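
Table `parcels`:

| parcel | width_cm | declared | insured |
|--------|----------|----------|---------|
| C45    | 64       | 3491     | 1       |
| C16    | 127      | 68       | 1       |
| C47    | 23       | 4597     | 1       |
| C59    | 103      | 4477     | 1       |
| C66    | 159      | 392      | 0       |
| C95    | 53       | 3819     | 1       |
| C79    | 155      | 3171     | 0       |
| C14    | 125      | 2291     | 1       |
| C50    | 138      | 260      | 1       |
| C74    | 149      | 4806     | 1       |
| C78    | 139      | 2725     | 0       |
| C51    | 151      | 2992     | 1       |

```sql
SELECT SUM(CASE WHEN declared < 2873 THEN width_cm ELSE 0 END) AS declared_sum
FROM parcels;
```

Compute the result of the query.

parcel=C45: ✗
parcel=C16: ✓ → 127
parcel=C47: ✗
parcel=C59: ✗
parcel=C66: ✓ → 159
parcel=C95: ✗
parcel=C79: ✗
parcel=C14: ✓ → 125
parcel=C50: ✓ → 138
parcel=C74: ✗
parcel=C78: ✓ → 139
parcel=C51: ✗
declared_sum = 127 + 159 + 125 + 138 + 139 = 688

688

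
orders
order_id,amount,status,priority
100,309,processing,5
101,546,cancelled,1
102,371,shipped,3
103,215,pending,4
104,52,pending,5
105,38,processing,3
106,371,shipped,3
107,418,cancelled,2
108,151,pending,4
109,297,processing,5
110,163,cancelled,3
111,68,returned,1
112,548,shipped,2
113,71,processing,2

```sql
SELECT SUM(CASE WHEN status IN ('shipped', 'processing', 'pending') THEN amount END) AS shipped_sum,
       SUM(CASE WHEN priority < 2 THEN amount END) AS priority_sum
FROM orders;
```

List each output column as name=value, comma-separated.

[shipped_sum: status IN ('shipped', 'processing', 'pending')]
order_id=100: ✓ → 309
order_id=101: ✗
order_id=102: ✓ → 371
order_id=103: ✓ → 215
order_id=104: ✓ → 52
order_id=105: ✓ → 38
order_id=106: ✓ → 371
order_id=107: ✗
order_id=108: ✓ → 151
order_id=109: ✓ → 297
order_id=110: ✗
order_id=111: ✗
order_id=112: ✓ → 548
order_id=113: ✓ → 71
shipped_sum = 309 + 371 + 215 + 52 + 38 + 371 + 151 + 297 + 548 + 71 = 2423
—
[priority_sum: priority < 2]
order_id=100: ✗
order_id=101: ✓ → 546
order_id=102: ✗
order_id=103: ✗
order_id=104: ✗
order_id=105: ✗
order_id=106: ✗
order_id=107: ✗
order_id=108: ✗
order_id=109: ✗
order_id=110: ✗
order_id=111: ✓ → 68
order_id=112: ✗
order_id=113: ✗
priority_sum = 546 + 68 = 614

shipped_sum=2423, priority_sum=614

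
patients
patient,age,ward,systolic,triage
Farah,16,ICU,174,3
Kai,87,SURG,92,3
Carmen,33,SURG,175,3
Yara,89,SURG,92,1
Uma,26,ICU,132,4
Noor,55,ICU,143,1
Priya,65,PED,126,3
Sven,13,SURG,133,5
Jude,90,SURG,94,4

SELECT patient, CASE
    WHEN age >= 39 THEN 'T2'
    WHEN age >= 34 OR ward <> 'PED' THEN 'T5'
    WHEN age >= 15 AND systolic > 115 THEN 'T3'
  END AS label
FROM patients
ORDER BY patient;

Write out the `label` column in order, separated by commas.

patient=Carmen: age >= 34 OR ward <> 'PED' → T5
patient=Farah: age >= 34 OR ward <> 'PED' → T5
patient=Jude: age >= 39 → T2
patient=Kai: age >= 39 → T2
patient=Noor: age >= 39 → T2
patient=Priya: age >= 39 → T2
patient=Sven: age >= 34 OR ward <> 'PED' → T5
patient=Uma: age >= 34 OR ward <> 'PED' → T5
patient=Yara: age >= 39 → T2

T5, T5, T2, T2, T2, T2, T5, T5, T2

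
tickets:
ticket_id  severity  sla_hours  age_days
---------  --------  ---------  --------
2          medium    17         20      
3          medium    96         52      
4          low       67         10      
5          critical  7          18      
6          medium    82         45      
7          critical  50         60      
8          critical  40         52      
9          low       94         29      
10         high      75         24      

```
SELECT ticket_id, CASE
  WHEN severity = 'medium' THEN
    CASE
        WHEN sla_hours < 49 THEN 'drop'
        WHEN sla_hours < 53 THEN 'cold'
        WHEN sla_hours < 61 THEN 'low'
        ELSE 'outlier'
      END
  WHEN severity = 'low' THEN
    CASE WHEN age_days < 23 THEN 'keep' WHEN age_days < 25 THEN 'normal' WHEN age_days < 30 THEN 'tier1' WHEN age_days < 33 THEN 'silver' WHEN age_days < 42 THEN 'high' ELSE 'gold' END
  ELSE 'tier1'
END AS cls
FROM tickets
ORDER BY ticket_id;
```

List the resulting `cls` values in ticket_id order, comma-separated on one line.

drop, outlier, keep, tier1, outlier, tier1, tier1, tier1, tier1

ticket_id=2: severity='medium' → inner[sla_hours < 49] → drop
ticket_id=3: severity='medium' → inner[ELSE] → outlier
ticket_id=4: severity='low' → inner[age_days < 23] → keep
ticket_id=5: severity='critical' → outer ELSE → tier1
ticket_id=6: severity='medium' → inner[ELSE] → outlier
ticket_id=7: severity='critical' → outer ELSE → tier1
ticket_id=8: severity='critical' → outer ELSE → tier1
ticket_id=9: severity='low' → inner[age_days < 30] → tier1
ticket_id=10: severity='high' → outer ELSE → tier1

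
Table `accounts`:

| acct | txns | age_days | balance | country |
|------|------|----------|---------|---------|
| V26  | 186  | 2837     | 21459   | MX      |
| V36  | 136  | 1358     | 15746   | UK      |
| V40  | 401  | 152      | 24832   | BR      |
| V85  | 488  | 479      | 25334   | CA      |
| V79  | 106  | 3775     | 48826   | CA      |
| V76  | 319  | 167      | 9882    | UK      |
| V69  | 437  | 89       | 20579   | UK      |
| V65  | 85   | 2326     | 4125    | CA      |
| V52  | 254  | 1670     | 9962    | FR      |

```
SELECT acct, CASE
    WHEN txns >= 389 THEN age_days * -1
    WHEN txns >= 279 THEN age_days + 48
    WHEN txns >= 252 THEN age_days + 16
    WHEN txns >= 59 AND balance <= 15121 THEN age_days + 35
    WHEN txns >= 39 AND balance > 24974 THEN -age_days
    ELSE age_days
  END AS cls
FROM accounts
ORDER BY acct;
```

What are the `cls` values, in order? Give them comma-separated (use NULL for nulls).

acct=V26: ELSE → 2837
acct=V36: ELSE → 1358
acct=V40: txns >= 389 → -152
acct=V52: txns >= 252 → 1686
acct=V65: txns >= 59 AND balance <= 15121 → 2361
acct=V69: txns >= 389 → -89
acct=V76: txns >= 279 → 215
acct=V79: txns >= 39 AND balance > 24974 → -3775
acct=V85: txns >= 389 → -479

2837, 1358, -152, 1686, 2361, -89, 215, -3775, -479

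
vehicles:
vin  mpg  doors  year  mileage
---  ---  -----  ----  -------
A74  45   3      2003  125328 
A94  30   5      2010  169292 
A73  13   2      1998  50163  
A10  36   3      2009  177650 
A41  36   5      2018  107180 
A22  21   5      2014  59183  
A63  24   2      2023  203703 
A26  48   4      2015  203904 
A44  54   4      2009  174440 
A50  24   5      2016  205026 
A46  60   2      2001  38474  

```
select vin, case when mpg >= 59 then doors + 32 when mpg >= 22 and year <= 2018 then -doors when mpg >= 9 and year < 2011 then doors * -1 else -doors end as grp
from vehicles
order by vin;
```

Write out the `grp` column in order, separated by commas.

vin=A10: mpg >= 22 and year <= 2018 → -3
vin=A22: ELSE → -5
vin=A26: mpg >= 22 and year <= 2018 → -4
vin=A41: mpg >= 22 and year <= 2018 → -5
vin=A44: mpg >= 22 and year <= 2018 → -4
vin=A46: mpg >= 59 → 34
vin=A50: mpg >= 22 and year <= 2018 → -5
vin=A63: ELSE → -2
vin=A73: mpg >= 9 and year < 2011 → -2
vin=A74: mpg >= 22 and year <= 2018 → -3
vin=A94: mpg >= 22 and year <= 2018 → -5

-3, -5, -4, -5, -4, 34, -5, -2, -2, -3, -5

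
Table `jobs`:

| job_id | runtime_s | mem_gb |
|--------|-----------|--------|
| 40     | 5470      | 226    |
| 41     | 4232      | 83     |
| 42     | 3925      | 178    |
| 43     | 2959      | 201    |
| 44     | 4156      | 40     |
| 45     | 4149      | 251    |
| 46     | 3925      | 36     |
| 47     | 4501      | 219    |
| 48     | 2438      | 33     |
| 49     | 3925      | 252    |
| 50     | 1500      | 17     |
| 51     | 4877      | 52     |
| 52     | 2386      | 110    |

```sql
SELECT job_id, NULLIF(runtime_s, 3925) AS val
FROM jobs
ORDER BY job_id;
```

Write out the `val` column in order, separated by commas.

5470, 4232, NULL, 2959, 4156, 4149, NULL, 4501, 2438, NULL, 1500, 4877, 2386

job_id=40: runtime_s=5470 vs 3925: differ → 5470
job_id=41: runtime_s=4232 vs 3925: differ → 4232
job_id=42: runtime_s=3925 vs 3925: equal → NULL
job_id=43: runtime_s=2959 vs 3925: differ → 2959
job_id=44: runtime_s=4156 vs 3925: differ → 4156
job_id=45: runtime_s=4149 vs 3925: differ → 4149
job_id=46: runtime_s=3925 vs 3925: equal → NULL
job_id=47: runtime_s=4501 vs 3925: differ → 4501
job_id=48: runtime_s=2438 vs 3925: differ → 2438
job_id=49: runtime_s=3925 vs 3925: equal → NULL
job_id=50: runtime_s=1500 vs 3925: differ → 1500
job_id=51: runtime_s=4877 vs 3925: differ → 4877
job_id=52: runtime_s=2386 vs 3925: differ → 2386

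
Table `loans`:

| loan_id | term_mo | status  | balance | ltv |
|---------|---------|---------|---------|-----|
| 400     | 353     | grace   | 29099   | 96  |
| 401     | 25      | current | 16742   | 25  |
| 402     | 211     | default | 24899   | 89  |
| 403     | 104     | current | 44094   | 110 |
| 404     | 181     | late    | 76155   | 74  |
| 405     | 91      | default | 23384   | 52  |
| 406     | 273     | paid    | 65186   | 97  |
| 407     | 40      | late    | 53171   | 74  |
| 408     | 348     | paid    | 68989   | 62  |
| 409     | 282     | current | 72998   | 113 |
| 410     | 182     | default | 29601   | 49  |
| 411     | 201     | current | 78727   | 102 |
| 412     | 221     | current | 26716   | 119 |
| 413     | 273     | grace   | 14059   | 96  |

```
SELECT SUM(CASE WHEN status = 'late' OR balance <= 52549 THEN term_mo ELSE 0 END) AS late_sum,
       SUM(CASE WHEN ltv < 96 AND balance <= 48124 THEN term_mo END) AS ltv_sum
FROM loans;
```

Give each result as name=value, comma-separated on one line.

[late_sum: status = 'late' OR balance <= 52549]
loan_id=400: ✓ → 353
loan_id=401: ✓ → 25
loan_id=402: ✓ → 211
loan_id=403: ✓ → 104
loan_id=404: ✓ → 181
loan_id=405: ✓ → 91
loan_id=406: ✗
loan_id=407: ✓ → 40
loan_id=408: ✗
loan_id=409: ✗
loan_id=410: ✓ → 182
loan_id=411: ✗
loan_id=412: ✓ → 221
loan_id=413: ✓ → 273
late_sum = 353 + 25 + 211 + 104 + 181 + 91 + 40 + 182 + 221 + 273 = 1681
—
[ltv_sum: ltv < 96 AND balance <= 48124]
loan_id=400: ✗
loan_id=401: ✓ → 25
loan_id=402: ✓ → 211
loan_id=403: ✗
loan_id=404: ✗
loan_id=405: ✓ → 91
loan_id=406: ✗
loan_id=407: ✗
loan_id=408: ✗
loan_id=409: ✗
loan_id=410: ✓ → 182
loan_id=411: ✗
loan_id=412: ✗
loan_id=413: ✗
ltv_sum = 25 + 211 + 91 + 182 = 509

late_sum=1681, ltv_sum=509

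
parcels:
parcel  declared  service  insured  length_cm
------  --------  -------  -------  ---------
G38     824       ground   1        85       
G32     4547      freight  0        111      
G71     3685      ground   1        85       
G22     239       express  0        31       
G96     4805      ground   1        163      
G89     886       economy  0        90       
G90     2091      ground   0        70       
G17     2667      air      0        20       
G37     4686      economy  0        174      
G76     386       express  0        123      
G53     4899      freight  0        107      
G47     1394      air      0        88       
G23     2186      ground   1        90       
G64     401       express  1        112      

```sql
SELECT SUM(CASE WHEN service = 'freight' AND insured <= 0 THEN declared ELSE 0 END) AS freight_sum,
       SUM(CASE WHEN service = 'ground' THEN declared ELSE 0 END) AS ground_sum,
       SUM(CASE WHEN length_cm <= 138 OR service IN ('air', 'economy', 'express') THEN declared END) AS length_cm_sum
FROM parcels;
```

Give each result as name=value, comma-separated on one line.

freight_sum=9446, ground_sum=13591, length_cm_sum=28891

[freight_sum: service = 'freight' AND insured <= 0]
parcel=G38: ✗
parcel=G32: ✓ → 4547
parcel=G71: ✗
parcel=G22: ✗
parcel=G96: ✗
parcel=G89: ✗
parcel=G90: ✗
parcel=G17: ✗
parcel=G37: ✗
parcel=G76: ✗
parcel=G53: ✓ → 4899
parcel=G47: ✗
parcel=G23: ✗
parcel=G64: ✗
freight_sum = 4547 + 4899 = 9446
—
[ground_sum: service = 'ground']
parcel=G38: ✓ → 824
parcel=G32: ✗
parcel=G71: ✓ → 3685
parcel=G22: ✗
parcel=G96: ✓ → 4805
parcel=G89: ✗
parcel=G90: ✓ → 2091
parcel=G17: ✗
parcel=G37: ✗
parcel=G76: ✗
parcel=G53: ✗
parcel=G47: ✗
parcel=G23: ✓ → 2186
parcel=G64: ✗
ground_sum = 824 + 3685 + 4805 + 2091 + 2186 = 13591
—
[length_cm_sum: length_cm <= 138 OR service IN ('air', 'economy', 'express')]
parcel=G38: ✓ → 824
parcel=G32: ✓ → 4547
parcel=G71: ✓ → 3685
parcel=G22: ✓ → 239
parcel=G96: ✗
parcel=G89: ✓ → 886
parcel=G90: ✓ → 2091
parcel=G17: ✓ → 2667
parcel=G37: ✓ → 4686
parcel=G76: ✓ → 386
parcel=G53: ✓ → 4899
parcel=G47: ✓ → 1394
parcel=G23: ✓ → 2186
parcel=G64: ✓ → 401
length_cm_sum = 824 + 4547 + 3685 + 239 + 886 + 2091 + 2667 + 4686 + 386 + 4899 + 1394 + 2186 + 401 = 28891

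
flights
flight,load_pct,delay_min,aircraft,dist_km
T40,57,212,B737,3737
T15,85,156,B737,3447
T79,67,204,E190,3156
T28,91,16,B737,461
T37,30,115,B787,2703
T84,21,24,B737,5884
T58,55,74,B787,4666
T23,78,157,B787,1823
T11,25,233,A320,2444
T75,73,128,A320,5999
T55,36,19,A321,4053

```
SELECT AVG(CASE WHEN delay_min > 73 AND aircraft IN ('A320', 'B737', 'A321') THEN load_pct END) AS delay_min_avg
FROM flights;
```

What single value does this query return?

60

flight=T40: ✓ → 57
flight=T15: ✓ → 85
flight=T79: ✗
flight=T28: ✗
flight=T37: ✗
flight=T84: ✗
flight=T58: ✗
flight=T23: ✗
flight=T11: ✓ → 25
flight=T75: ✓ → 73
flight=T55: ✗
delay_min_avg = (57 + 85 + 25 + 73) / 4 = 60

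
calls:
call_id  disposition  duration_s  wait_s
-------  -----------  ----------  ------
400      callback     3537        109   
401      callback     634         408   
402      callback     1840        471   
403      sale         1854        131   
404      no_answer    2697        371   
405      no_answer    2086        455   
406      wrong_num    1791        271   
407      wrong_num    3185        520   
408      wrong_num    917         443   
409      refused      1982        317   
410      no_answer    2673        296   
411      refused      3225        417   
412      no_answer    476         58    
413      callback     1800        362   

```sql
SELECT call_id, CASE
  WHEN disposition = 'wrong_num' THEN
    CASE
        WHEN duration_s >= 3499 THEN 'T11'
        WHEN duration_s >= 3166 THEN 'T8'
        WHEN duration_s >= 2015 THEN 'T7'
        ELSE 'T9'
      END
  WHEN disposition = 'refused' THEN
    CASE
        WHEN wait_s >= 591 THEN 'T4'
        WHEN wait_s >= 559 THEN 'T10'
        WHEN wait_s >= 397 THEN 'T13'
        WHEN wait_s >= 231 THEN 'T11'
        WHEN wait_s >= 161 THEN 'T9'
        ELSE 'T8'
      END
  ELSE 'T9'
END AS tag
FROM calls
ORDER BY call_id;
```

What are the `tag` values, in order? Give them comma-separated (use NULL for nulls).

call_id=400: disposition='callback' → outer ELSE → T9
call_id=401: disposition='callback' → outer ELSE → T9
call_id=402: disposition='callback' → outer ELSE → T9
call_id=403: disposition='sale' → outer ELSE → T9
call_id=404: disposition='no_answer' → outer ELSE → T9
call_id=405: disposition='no_answer' → outer ELSE → T9
call_id=406: disposition='wrong_num' → inner[ELSE] → T9
call_id=407: disposition='wrong_num' → inner[duration_s >= 3166] → T8
call_id=408: disposition='wrong_num' → inner[ELSE] → T9
call_id=409: disposition='refused' → inner[wait_s >= 231] → T11
call_id=410: disposition='no_answer' → outer ELSE → T9
call_id=411: disposition='refused' → inner[wait_s >= 397] → T13
call_id=412: disposition='no_answer' → outer ELSE → T9
call_id=413: disposition='callback' → outer ELSE → T9

T9, T9, T9, T9, T9, T9, T9, T8, T9, T11, T9, T13, T9, T9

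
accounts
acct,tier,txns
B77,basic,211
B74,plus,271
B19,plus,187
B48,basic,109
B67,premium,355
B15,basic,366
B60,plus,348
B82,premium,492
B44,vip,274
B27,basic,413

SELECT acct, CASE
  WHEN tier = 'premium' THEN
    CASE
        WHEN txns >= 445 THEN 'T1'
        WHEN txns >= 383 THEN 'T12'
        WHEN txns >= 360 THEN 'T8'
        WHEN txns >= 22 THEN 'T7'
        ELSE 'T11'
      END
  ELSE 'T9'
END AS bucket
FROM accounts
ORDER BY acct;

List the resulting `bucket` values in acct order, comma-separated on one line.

acct=B15: tier='basic' → outer ELSE → T9
acct=B19: tier='plus' → outer ELSE → T9
acct=B27: tier='basic' → outer ELSE → T9
acct=B44: tier='vip' → outer ELSE → T9
acct=B48: tier='basic' → outer ELSE → T9
acct=B60: tier='plus' → outer ELSE → T9
acct=B67: tier='premium' → inner[txns >= 22] → T7
acct=B74: tier='plus' → outer ELSE → T9
acct=B77: tier='basic' → outer ELSE → T9
acct=B82: tier='premium' → inner[txns >= 445] → T1

T9, T9, T9, T9, T9, T9, T7, T9, T9, T1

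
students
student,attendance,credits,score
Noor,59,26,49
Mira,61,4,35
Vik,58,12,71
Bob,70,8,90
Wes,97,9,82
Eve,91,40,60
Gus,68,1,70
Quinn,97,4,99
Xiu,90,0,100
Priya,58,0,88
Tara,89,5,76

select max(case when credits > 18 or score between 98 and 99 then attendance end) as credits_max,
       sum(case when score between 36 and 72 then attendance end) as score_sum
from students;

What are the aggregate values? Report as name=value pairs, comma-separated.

credits_max=97, score_sum=276

[credits_max: credits > 18 or score between 98 and 99]
student=Noor: ✓ → 59
student=Mira: ✗
student=Vik: ✗
student=Bob: ✗
student=Wes: ✗
student=Eve: ✓ → 91
student=Gus: ✗
student=Quinn: ✓ → 97
student=Xiu: ✗
student=Priya: ✗
student=Tara: ✗
credits_max = MAX(59, 91, 97) = 97
—
[score_sum: score between 36 and 72]
student=Noor: ✓ → 59
student=Mira: ✗
student=Vik: ✓ → 58
student=Bob: ✗
student=Wes: ✗
student=Eve: ✓ → 91
student=Gus: ✓ → 68
student=Quinn: ✗
student=Xiu: ✗
student=Priya: ✗
student=Tara: ✗
score_sum = 59 + 58 + 91 + 68 = 276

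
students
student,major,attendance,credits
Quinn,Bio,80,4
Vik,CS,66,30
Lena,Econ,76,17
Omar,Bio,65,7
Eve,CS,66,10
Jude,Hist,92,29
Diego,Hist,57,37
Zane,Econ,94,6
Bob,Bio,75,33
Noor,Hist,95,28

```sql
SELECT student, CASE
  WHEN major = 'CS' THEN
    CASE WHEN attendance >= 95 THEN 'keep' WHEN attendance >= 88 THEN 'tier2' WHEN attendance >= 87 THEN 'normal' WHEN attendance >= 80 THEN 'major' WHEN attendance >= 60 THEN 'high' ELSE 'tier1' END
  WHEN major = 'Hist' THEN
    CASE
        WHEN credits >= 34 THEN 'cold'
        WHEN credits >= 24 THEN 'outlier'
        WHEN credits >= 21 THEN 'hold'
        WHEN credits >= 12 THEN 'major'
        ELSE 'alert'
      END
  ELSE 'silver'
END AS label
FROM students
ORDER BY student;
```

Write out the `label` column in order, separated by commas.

silver, cold, high, outlier, silver, outlier, silver, silver, high, silver

student=Bob: major='Bio' → outer ELSE → silver
student=Diego: major='Hist' → inner[credits >= 34] → cold
student=Eve: major='CS' → inner[attendance >= 60] → high
student=Jude: major='Hist' → inner[credits >= 24] → outlier
student=Lena: major='Econ' → outer ELSE → silver
student=Noor: major='Hist' → inner[credits >= 24] → outlier
student=Omar: major='Bio' → outer ELSE → silver
student=Quinn: major='Bio' → outer ELSE → silver
student=Vik: major='CS' → inner[attendance >= 60] → high
student=Zane: major='Econ' → outer ELSE → silver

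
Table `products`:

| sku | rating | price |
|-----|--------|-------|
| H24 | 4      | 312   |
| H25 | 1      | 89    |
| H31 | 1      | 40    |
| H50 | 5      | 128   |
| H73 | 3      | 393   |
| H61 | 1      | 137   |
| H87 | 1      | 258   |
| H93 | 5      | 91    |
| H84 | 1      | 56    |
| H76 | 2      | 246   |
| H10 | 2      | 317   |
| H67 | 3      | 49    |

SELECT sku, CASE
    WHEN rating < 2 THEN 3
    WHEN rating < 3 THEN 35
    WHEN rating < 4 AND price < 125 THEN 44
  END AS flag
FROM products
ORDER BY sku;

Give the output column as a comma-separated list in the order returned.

35, NULL, 3, 3, NULL, 3, 44, NULL, 35, 3, 3, NULL

sku=H10: rating < 3 → 35
sku=H24: (no match → NULL) → NULL
sku=H25: rating < 2 → 3
sku=H31: rating < 2 → 3
sku=H50: (no match → NULL) → NULL
sku=H61: rating < 2 → 3
sku=H67: rating < 4 AND price < 125 → 44
sku=H73: (no match → NULL) → NULL
sku=H76: rating < 3 → 35
sku=H84: rating < 2 → 3
sku=H87: rating < 2 → 3
sku=H93: (no match → NULL) → NULL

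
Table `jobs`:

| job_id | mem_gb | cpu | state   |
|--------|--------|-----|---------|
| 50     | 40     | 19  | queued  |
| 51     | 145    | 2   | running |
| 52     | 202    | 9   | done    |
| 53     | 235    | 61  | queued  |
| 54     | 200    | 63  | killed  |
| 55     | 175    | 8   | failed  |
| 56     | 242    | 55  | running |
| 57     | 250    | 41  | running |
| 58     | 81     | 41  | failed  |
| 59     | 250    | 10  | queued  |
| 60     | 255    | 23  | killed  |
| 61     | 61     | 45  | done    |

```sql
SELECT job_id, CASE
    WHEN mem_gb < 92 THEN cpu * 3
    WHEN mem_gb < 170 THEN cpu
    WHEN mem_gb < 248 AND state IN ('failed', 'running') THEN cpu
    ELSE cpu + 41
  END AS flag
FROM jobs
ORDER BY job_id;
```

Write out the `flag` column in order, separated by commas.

57, 2, 50, 102, 104, 8, 55, 82, 123, 51, 64, 135

job_id=50: mem_gb < 92 → 57
job_id=51: mem_gb < 170 → 2
job_id=52: ELSE → 50
job_id=53: ELSE → 102
job_id=54: ELSE → 104
job_id=55: mem_gb < 248 AND state IN ('failed', 'running') → 8
job_id=56: mem_gb < 248 AND state IN ('failed', 'running') → 55
job_id=57: ELSE → 82
job_id=58: mem_gb < 92 → 123
job_id=59: ELSE → 51
job_id=60: ELSE → 64
job_id=61: mem_gb < 92 → 135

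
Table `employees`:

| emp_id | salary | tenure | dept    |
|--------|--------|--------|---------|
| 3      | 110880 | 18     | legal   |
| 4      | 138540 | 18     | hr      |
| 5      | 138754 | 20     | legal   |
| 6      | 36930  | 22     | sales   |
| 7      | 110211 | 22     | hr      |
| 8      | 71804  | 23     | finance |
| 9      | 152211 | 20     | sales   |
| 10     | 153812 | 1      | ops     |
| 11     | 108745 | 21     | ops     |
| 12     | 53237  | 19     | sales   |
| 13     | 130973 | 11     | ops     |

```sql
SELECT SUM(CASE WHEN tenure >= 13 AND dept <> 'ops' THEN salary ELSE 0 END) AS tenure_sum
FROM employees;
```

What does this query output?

812567

emp_id=3: ✓ → 110880
emp_id=4: ✓ → 138540
emp_id=5: ✓ → 138754
emp_id=6: ✓ → 36930
emp_id=7: ✓ → 110211
emp_id=8: ✓ → 71804
emp_id=9: ✓ → 152211
emp_id=10: ✗
emp_id=11: ✗
emp_id=12: ✓ → 53237
emp_id=13: ✗
tenure_sum = 110880 + 138540 + 138754 + 36930 + 110211 + 71804 + 152211 + 53237 = 812567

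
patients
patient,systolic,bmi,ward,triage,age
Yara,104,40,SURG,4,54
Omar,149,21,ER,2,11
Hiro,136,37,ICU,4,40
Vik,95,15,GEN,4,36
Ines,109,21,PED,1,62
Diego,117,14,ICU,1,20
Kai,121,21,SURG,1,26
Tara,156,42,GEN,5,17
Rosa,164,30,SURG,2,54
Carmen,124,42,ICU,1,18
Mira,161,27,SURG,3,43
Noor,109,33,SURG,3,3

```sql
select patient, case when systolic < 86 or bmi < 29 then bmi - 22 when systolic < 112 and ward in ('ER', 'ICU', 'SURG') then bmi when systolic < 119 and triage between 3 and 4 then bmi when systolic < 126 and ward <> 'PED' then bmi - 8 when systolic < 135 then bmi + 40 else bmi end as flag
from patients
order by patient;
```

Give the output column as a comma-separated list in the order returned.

34, -8, 37, -1, -1, 5, 33, -1, 30, 42, -7, 40

patient=Carmen: systolic < 126 and ward <> 'PED' → 34
patient=Diego: systolic < 86 or bmi < 29 → -8
patient=Hiro: ELSE → 37
patient=Ines: systolic < 86 or bmi < 29 → -1
patient=Kai: systolic < 86 or bmi < 29 → -1
patient=Mira: systolic < 86 or bmi < 29 → 5
patient=Noor: systolic < 112 and ward in ('ER', 'ICU', 'SURG') → 33
patient=Omar: systolic < 86 or bmi < 29 → -1
patient=Rosa: ELSE → 30
patient=Tara: ELSE → 42
patient=Vik: systolic < 86 or bmi < 29 → -7
patient=Yara: systolic < 112 and ward in ('ER', 'ICU', 'SURG') → 40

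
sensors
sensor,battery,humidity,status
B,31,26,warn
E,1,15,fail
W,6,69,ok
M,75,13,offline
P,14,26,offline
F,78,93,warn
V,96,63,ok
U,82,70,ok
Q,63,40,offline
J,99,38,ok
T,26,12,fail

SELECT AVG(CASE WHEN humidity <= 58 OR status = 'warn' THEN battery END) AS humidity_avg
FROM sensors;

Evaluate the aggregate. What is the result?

sensor=B: ✓ → 31
sensor=E: ✓ → 1
sensor=W: ✗
sensor=M: ✓ → 75
sensor=P: ✓ → 14
sensor=F: ✓ → 78
sensor=V: ✗
sensor=U: ✗
sensor=Q: ✓ → 63
sensor=J: ✓ → 99
sensor=T: ✓ → 26
humidity_avg = (31 + 1 + 75 + 14 + 78 + 63 + 99 + 26) / 8 = 48.375

48.375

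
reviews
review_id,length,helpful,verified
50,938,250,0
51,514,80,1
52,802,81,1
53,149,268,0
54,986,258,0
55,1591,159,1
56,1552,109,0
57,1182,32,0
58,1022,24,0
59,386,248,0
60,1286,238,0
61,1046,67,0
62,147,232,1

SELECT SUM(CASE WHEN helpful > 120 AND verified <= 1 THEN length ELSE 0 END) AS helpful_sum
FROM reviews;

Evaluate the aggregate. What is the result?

review_id=50: ✓ → 938
review_id=51: ✗
review_id=52: ✗
review_id=53: ✓ → 149
review_id=54: ✓ → 986
review_id=55: ✓ → 1591
review_id=56: ✗
review_id=57: ✗
review_id=58: ✗
review_id=59: ✓ → 386
review_id=60: ✓ → 1286
review_id=61: ✗
review_id=62: ✓ → 147
helpful_sum = 938 + 149 + 986 + 1591 + 386 + 1286 + 147 = 5483

5483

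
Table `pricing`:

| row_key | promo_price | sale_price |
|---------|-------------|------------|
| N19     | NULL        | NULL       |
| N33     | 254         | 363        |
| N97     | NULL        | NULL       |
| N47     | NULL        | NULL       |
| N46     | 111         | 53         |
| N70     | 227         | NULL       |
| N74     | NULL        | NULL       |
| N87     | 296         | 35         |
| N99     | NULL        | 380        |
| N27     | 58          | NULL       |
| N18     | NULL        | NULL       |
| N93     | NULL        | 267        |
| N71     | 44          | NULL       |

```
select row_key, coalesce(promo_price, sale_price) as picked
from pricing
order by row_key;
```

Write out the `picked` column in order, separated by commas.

row_key=N18: promo_price=NULL, sale_price=NULL (all NULL) → NULL
row_key=N19: promo_price=NULL, sale_price=NULL (all NULL) → NULL
row_key=N27: promo_price=58 → 58
row_key=N33: promo_price=254 → 254
row_key=N46: promo_price=111 → 111
row_key=N47: promo_price=NULL, sale_price=NULL (all NULL) → NULL
row_key=N70: promo_price=227 → 227
row_key=N71: promo_price=44 → 44
row_key=N74: promo_price=NULL, sale_price=NULL (all NULL) → NULL
row_key=N87: promo_price=296 → 296
row_key=N93: promo_price=NULL, sale_price=267 → 267
row_key=N97: promo_price=NULL, sale_price=NULL (all NULL) → NULL
row_key=N99: promo_price=NULL, sale_price=380 → 380

NULL, NULL, 58, 254, 111, NULL, 227, 44, NULL, 296, 267, NULL, 380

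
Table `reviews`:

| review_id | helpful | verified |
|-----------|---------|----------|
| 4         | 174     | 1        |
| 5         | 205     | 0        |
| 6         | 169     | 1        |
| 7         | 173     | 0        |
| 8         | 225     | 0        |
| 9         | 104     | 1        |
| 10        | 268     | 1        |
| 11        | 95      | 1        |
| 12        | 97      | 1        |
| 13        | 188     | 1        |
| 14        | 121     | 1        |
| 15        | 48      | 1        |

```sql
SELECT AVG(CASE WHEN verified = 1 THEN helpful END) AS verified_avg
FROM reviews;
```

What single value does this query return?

140.4444444444

review_id=4: ✓ → 174
review_id=5: ✗
review_id=6: ✓ → 169
review_id=7: ✗
review_id=8: ✗
review_id=9: ✓ → 104
review_id=10: ✓ → 268
review_id=11: ✓ → 95
review_id=12: ✓ → 97
review_id=13: ✓ → 188
review_id=14: ✓ → 121
review_id=15: ✓ → 48
verified_avg = (174 + 169 + 104 + 268 + 95 + 97 + 188 + 121 + 48) / 9 = 140.4444444444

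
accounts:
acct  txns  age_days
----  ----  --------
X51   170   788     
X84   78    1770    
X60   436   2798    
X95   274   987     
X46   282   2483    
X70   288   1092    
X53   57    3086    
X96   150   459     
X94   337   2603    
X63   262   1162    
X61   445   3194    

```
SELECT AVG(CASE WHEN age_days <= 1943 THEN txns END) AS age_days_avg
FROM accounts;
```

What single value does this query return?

acct=X51: ✓ → 170
acct=X84: ✓ → 78
acct=X60: ✗
acct=X95: ✓ → 274
acct=X46: ✗
acct=X70: ✓ → 288
acct=X53: ✗
acct=X96: ✓ → 150
acct=X94: ✗
acct=X63: ✓ → 262
acct=X61: ✗
age_days_avg = (170 + 78 + 274 + 288 + 150 + 262) / 6 = 203.6666666667

203.6666666667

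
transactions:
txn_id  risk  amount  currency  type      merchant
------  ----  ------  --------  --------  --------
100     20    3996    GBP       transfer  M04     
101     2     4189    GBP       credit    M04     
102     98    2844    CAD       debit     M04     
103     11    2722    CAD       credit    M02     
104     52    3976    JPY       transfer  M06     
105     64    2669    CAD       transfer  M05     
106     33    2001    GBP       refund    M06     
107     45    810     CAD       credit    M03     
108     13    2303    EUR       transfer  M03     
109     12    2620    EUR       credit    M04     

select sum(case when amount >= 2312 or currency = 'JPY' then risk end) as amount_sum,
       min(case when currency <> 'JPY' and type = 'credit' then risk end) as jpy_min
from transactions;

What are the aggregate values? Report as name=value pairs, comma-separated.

[amount_sum: amount >= 2312 or currency = 'JPY']
txn_id=100: ✓ → 20
txn_id=101: ✓ → 2
txn_id=102: ✓ → 98
txn_id=103: ✓ → 11
txn_id=104: ✓ → 52
txn_id=105: ✓ → 64
txn_id=106: ✗
txn_id=107: ✗
txn_id=108: ✗
txn_id=109: ✓ → 12
amount_sum = 20 + 2 + 98 + 11 + 52 + 64 + 12 = 259
—
[jpy_min: currency <> 'JPY' and type = 'credit']
txn_id=100: ✗
txn_id=101: ✓ → 2
txn_id=102: ✗
txn_id=103: ✓ → 11
txn_id=104: ✗
txn_id=105: ✗
txn_id=106: ✗
txn_id=107: ✓ → 45
txn_id=108: ✗
txn_id=109: ✓ → 12
jpy_min = MIN(2, 11, 45, 12) = 2

amount_sum=259, jpy_min=2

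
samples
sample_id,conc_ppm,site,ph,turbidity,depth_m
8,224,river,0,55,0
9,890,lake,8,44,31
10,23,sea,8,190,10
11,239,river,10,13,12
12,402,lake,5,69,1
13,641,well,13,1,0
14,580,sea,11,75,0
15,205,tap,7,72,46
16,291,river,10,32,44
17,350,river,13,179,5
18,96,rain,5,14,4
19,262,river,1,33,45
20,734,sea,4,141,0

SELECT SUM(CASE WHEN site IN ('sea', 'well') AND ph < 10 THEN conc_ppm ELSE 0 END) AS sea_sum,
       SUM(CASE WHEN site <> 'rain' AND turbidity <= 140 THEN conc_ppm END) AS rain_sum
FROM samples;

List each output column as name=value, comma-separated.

[sea_sum: site IN ('sea', 'well') AND ph < 10]
sample_id=8: ✗
sample_id=9: ✗
sample_id=10: ✓ → 23
sample_id=11: ✗
sample_id=12: ✗
sample_id=13: ✗
sample_id=14: ✗
sample_id=15: ✗
sample_id=16: ✗
sample_id=17: ✗
sample_id=18: ✗
sample_id=19: ✗
sample_id=20: ✓ → 734
sea_sum = 23 + 734 = 757
—
[rain_sum: site <> 'rain' AND turbidity <= 140]
sample_id=8: ✓ → 224
sample_id=9: ✓ → 890
sample_id=10: ✗
sample_id=11: ✓ → 239
sample_id=12: ✓ → 402
sample_id=13: ✓ → 641
sample_id=14: ✓ → 580
sample_id=15: ✓ → 205
sample_id=16: ✓ → 291
sample_id=17: ✗
sample_id=18: ✗
sample_id=19: ✓ → 262
sample_id=20: ✗
rain_sum = 224 + 890 + 239 + 402 + 641 + 580 + 205 + 291 + 262 = 3734

sea_sum=757, rain_sum=3734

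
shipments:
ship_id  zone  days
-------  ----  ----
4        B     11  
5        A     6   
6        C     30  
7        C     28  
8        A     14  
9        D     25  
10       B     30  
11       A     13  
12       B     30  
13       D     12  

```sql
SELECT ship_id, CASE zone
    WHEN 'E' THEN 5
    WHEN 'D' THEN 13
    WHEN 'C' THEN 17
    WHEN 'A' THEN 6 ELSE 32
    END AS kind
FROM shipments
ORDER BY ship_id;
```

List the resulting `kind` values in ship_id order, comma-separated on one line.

ship_id=4: ELSE → 32
ship_id=5: zone='A' → 6
ship_id=6: zone='C' → 17
ship_id=7: zone='C' → 17
ship_id=8: zone='A' → 6
ship_id=9: zone='D' → 13
ship_id=10: ELSE → 32
ship_id=11: zone='A' → 6
ship_id=12: ELSE → 32
ship_id=13: zone='D' → 13

32, 6, 17, 17, 6, 13, 32, 6, 32, 13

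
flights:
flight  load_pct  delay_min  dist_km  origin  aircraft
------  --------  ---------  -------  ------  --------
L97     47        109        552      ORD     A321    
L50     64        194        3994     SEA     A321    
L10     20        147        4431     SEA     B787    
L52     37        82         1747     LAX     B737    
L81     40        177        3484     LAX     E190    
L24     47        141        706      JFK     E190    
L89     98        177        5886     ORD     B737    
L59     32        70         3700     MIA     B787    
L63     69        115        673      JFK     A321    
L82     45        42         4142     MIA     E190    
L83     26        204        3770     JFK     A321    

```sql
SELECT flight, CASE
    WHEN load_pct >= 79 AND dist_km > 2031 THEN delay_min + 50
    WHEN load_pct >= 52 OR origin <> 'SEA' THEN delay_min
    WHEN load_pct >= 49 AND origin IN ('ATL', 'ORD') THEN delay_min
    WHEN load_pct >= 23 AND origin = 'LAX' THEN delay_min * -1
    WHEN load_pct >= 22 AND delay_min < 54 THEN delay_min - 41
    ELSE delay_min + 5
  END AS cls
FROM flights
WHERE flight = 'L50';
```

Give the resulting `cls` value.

194

flight = L50: load_pct=64, delay_min=194, dist_km=3994, origin=SEA, aircraft=A321.
load_pct >= 79 AND dist_km > 2031 → false
load_pct >= 52 OR origin <> 'SEA' → true → 194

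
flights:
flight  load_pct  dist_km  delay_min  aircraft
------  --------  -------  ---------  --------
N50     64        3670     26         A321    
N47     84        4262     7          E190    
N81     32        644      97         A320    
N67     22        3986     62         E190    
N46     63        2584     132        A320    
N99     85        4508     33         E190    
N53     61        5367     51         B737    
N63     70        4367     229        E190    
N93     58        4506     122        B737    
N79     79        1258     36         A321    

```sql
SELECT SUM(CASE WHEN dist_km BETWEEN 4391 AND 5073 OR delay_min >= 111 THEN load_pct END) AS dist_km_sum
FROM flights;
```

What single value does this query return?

flight=N50: ✗
flight=N47: ✗
flight=N81: ✗
flight=N67: ✗
flight=N46: ✓ → 63
flight=N99: ✓ → 85
flight=N53: ✗
flight=N63: ✓ → 70
flight=N93: ✓ → 58
flight=N79: ✗
dist_km_sum = 63 + 85 + 70 + 58 = 276

276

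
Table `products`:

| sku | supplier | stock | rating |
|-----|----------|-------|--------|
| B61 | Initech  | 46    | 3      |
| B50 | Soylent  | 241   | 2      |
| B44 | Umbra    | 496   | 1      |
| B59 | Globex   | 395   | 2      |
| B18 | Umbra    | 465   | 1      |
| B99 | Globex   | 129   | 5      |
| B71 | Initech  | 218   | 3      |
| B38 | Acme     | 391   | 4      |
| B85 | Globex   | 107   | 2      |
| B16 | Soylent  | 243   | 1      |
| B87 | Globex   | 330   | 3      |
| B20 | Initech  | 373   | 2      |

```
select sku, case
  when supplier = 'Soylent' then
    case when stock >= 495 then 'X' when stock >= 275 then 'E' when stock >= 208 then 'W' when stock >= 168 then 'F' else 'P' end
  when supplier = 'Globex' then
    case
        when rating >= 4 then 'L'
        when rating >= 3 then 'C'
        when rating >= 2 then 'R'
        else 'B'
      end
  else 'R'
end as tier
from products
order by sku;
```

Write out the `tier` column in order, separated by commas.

W, R, R, R, R, W, R, R, R, R, C, L

sku=B16: supplier='Soylent' → inner[stock >= 208] → W
sku=B18: supplier='Umbra' → outer ELSE → R
sku=B20: supplier='Initech' → outer ELSE → R
sku=B38: supplier='Acme' → outer ELSE → R
sku=B44: supplier='Umbra' → outer ELSE → R
sku=B50: supplier='Soylent' → inner[stock >= 208] → W
sku=B59: supplier='Globex' → inner[rating >= 2] → R
sku=B61: supplier='Initech' → outer ELSE → R
sku=B71: supplier='Initech' → outer ELSE → R
sku=B85: supplier='Globex' → inner[rating >= 2] → R
sku=B87: supplier='Globex' → inner[rating >= 3] → C
sku=B99: supplier='Globex' → inner[rating >= 4] → L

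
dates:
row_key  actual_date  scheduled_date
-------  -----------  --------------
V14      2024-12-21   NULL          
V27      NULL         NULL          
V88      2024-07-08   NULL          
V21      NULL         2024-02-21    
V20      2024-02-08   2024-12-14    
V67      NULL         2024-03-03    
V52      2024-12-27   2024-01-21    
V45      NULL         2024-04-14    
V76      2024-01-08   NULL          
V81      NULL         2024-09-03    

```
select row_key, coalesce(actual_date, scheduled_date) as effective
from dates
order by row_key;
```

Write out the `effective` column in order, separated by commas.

2024-12-21, 2024-02-08, 2024-02-21, NULL, 2024-04-14, 2024-12-27, 2024-03-03, 2024-01-08, 2024-09-03, 2024-07-08

row_key=V14: actual_date=2024-12-21 → 2024-12-21
row_key=V20: actual_date=2024-02-08 → 2024-02-08
row_key=V21: actual_date=NULL, scheduled_date=2024-02-21 → 2024-02-21
row_key=V27: actual_date=NULL, scheduled_date=NULL (all NULL) → NULL
row_key=V45: actual_date=NULL, scheduled_date=2024-04-14 → 2024-04-14
row_key=V52: actual_date=2024-12-27 → 2024-12-27
row_key=V67: actual_date=NULL, scheduled_date=2024-03-03 → 2024-03-03
row_key=V76: actual_date=2024-01-08 → 2024-01-08
row_key=V81: actual_date=NULL, scheduled_date=2024-09-03 → 2024-09-03
row_key=V88: actual_date=2024-07-08 → 2024-07-08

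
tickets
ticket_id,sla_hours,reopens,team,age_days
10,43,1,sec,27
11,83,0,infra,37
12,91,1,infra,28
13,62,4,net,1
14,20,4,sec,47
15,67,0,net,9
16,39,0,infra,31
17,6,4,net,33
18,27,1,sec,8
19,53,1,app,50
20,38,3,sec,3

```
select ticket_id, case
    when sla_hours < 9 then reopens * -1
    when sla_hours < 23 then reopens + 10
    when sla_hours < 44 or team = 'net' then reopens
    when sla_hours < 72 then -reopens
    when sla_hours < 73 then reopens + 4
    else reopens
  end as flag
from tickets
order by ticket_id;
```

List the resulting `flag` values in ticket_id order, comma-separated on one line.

ticket_id=10: sla_hours < 44 or team = 'net' → 1
ticket_id=11: ELSE → 0
ticket_id=12: ELSE → 1
ticket_id=13: sla_hours < 44 or team = 'net' → 4
ticket_id=14: sla_hours < 23 → 14
ticket_id=15: sla_hours < 44 or team = 'net' → 0
ticket_id=16: sla_hours < 44 or team = 'net' → 0
ticket_id=17: sla_hours < 9 → -4
ticket_id=18: sla_hours < 44 or team = 'net' → 1
ticket_id=19: sla_hours < 72 → -1
ticket_id=20: sla_hours < 44 or team = 'net' → 3

1, 0, 1, 4, 14, 0, 0, -4, 1, -1, 3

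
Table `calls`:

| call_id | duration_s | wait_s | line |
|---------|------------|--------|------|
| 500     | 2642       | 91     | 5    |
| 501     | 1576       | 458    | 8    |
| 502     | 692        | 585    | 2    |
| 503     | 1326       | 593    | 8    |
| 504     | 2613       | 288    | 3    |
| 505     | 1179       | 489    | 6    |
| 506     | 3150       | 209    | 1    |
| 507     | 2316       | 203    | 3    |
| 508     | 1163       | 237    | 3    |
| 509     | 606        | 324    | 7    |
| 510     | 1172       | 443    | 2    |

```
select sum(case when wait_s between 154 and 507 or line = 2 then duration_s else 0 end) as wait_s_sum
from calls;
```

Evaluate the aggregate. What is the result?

14467

call_id=500: ✗
call_id=501: ✓ → 1576
call_id=502: ✓ → 692
call_id=503: ✗
call_id=504: ✓ → 2613
call_id=505: ✓ → 1179
call_id=506: ✓ → 3150
call_id=507: ✓ → 2316
call_id=508: ✓ → 1163
call_id=509: ✓ → 606
call_id=510: ✓ → 1172
wait_s_sum = 1576 + 692 + 2613 + 1179 + 3150 + 2316 + 1163 + 606 + 1172 = 14467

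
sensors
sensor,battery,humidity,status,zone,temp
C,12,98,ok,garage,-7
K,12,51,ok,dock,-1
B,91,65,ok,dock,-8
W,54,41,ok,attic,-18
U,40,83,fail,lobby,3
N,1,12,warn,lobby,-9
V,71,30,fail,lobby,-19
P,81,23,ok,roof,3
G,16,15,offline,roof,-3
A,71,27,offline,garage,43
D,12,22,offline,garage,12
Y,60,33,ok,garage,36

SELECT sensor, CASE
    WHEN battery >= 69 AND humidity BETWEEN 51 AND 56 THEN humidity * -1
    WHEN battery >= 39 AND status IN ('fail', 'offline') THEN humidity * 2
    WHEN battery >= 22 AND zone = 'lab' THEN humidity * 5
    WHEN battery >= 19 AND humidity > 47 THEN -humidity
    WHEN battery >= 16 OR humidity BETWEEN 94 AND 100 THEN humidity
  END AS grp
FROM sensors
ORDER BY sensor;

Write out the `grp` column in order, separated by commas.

sensor=A: battery >= 39 AND status IN ('fail', 'offline') → 54
sensor=B: battery >= 19 AND humidity > 47 → -65
sensor=C: battery >= 16 OR humidity BETWEEN 94 AND 100 → 98
sensor=D: (no match → NULL) → NULL
sensor=G: battery >= 16 OR humidity BETWEEN 94 AND 100 → 15
sensor=K: (no match → NULL) → NULL
sensor=N: (no match → NULL) → NULL
sensor=P: battery >= 16 OR humidity BETWEEN 94 AND 100 → 23
sensor=U: battery >= 39 AND status IN ('fail', 'offline') → 166
sensor=V: battery >= 39 AND status IN ('fail', 'offline') → 60
sensor=W: battery >= 16 OR humidity BETWEEN 94 AND 100 → 41
sensor=Y: battery >= 16 OR humidity BETWEEN 94 AND 100 → 33

54, -65, 98, NULL, 15, NULL, NULL, 23, 166, 60, 41, 33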